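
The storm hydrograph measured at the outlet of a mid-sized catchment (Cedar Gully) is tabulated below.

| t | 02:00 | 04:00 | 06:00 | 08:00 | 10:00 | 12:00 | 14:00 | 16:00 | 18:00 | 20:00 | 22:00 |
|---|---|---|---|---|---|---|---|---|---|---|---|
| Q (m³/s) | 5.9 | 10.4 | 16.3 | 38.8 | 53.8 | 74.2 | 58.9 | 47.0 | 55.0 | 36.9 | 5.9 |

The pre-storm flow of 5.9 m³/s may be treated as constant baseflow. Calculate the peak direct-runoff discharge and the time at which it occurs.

Q_p = 68.3 m³/s at t = 12:00

Subtracting baseflow gives direct-runoff ordinates: 0.0, 4.5, 10.4, 32.9, 47.9, 68.3, 53.0, 41.1, 49.1, 31.0, 0.0 m³/s.
The maximum is 68.3 m³/s, occurring at the reading for t = 12:00.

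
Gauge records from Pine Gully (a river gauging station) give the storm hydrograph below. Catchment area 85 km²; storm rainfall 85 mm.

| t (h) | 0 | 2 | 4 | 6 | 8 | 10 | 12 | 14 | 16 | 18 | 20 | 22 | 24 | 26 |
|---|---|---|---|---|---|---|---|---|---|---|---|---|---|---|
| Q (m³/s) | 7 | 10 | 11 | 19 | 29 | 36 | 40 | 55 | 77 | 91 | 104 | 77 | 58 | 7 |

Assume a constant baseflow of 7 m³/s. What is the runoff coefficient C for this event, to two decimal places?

ΣQ_DR = 523.0 m³/s; V = ΣQ_DR·Δt = 3.766 × 10^6 m³.
Runoff depth d = V / A = 44.30 mm.
C = d / P = 44.30 / 85 = 0.52.

C ≈ 0.52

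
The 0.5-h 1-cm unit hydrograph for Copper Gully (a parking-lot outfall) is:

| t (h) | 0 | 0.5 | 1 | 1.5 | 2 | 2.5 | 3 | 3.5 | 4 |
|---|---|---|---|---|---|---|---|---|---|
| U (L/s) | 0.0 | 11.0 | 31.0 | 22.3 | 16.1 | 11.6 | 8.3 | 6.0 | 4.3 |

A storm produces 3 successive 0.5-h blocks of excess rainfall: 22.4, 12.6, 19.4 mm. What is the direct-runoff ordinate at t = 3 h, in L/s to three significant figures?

By discrete convolution, Q_j = Σ (P_i / 10 mm) · U_{j−i}.
At t = 3 h (j=6): Q = (22.4/10)·8.3 + (12.6/10)·11.6 + (19.4/10)·16.1 = 64.4 L/s.

Q ≈ 64.4 L/s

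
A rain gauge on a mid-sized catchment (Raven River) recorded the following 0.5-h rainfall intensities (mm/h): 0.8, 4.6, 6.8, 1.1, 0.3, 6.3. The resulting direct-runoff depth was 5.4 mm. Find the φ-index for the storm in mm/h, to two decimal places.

φ ≈ 2.30 mm/h

Only the 3 blocks with intensity above φ contribute runoff: 4.6, 6.8, 6.3 mm/h.
Σ(I−φ)·Δt = d  ⇒  (4.6+6.8+6.3 − 3φ)·0.5 = 5.4
φ = (17.70 − 5.4/0.5) / 3 = 2.30 mm/h.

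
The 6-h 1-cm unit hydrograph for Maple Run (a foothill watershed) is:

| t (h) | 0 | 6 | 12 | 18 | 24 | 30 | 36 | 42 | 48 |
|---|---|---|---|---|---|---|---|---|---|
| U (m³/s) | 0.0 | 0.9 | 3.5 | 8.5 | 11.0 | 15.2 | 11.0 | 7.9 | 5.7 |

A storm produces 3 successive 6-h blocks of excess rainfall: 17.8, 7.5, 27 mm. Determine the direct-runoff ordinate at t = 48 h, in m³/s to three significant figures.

By discrete convolution, Q_j = Σ (P_i / 10 mm) · U_{j−i}.
At t = 48 h (j=8): Q = (17.8/10)·5.7 + (7.5/10)·7.9 + (27/10)·11.0 = 45.8 m³/s.

Q ≈ 45.8 m³/s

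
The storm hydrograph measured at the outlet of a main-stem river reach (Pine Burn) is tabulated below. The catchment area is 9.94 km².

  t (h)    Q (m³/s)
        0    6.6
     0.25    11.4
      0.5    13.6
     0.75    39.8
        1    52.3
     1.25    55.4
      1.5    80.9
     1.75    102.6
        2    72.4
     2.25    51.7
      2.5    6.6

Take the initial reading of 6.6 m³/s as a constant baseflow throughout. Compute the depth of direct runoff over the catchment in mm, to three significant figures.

Direct runoff: 0.0, 4.8, 7.0, 33.2, 45.7, 48.8, 74.3, 96.0, 65.8, 45.1, 0.0 m³/s; ΣQ_DR = 420.7 m³/s.
V = ΣQ_DR · Δt = 420.7 × 900 s = 3.786 × 10^5 m³.
Over A = 9.94 km², depth = V / A = 38.1 mm.

d ≈ 38.1 mm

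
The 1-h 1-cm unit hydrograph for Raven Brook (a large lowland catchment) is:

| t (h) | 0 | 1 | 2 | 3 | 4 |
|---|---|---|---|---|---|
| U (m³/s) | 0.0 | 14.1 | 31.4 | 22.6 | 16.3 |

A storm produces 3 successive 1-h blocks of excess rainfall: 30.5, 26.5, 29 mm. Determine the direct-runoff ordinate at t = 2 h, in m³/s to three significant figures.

By discrete convolution, Q_j = Σ (P_i / 10 mm) · U_{j−i}.
At t = 2 h (j=2): Q = (30.5/10)·31.4 + (26.5/10)·14.1 + (29/10)·0.0 = 133 m³/s.

Q ≈ 133 m³/s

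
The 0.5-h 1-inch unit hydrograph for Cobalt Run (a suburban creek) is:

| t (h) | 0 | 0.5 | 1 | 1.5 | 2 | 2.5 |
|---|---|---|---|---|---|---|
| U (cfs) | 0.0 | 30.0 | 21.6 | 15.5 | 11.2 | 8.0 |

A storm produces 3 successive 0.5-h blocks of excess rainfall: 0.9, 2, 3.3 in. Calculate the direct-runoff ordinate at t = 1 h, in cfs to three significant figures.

By discrete convolution, Q_j = Σ (P_i / 1 in) · U_{j−i}.
At t = 1 h (j=2): Q = (0.9/1)·21.6 + (2/1)·30.0 + (3.3/1)·0.0 = 79.4 cfs.

Q ≈ 79.4 cfs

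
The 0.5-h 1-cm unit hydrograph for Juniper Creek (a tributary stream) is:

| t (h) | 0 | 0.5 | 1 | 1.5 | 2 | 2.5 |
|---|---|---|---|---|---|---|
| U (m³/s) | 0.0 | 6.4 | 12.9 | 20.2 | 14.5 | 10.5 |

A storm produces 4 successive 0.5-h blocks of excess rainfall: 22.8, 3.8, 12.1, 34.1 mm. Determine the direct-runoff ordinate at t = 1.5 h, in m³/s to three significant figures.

Q ≈ 58.7 m³/s

By discrete convolution, Q_j = Σ (P_i / 10 mm) · U_{j−i}.
At t = 1.5 h (j=3): Q = (22.8/10)·20.2 + (3.8/10)·12.9 + (12.1/10)·6.4 + (34.1/10)·0.0 = 58.7 m³/s.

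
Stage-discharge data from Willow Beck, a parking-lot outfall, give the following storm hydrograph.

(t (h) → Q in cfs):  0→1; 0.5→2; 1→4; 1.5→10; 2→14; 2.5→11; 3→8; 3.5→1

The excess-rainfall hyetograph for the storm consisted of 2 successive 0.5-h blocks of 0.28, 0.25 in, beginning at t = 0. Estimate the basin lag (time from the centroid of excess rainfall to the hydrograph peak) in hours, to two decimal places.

Centroid of excess rainfall: t_c = Σ P_i·t̄_i / ΣP_i = 0.4858 h (block centres at 0.25, 0.75 h).
Hydrograph peak occurs at t = 2 h, so basin lag t_L = 2 − 0.4858 = 1.51 h.

t_L ≈ 1.51 h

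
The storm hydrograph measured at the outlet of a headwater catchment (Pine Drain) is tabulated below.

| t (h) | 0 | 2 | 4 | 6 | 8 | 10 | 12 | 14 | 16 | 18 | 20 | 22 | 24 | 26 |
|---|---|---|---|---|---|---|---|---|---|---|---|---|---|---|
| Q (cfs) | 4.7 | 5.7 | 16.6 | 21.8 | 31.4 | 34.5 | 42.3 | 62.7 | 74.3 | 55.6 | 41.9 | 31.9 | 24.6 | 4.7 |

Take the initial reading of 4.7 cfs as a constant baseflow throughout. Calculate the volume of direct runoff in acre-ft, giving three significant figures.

V ≈ 64.0 acre-ft

Direct-runoff ordinates (Q − Q_b): 0.0, 1.0, 11.9, 17.1, 26.7, 29.8, 37.6, 58.0, 69.6, 50.9, 37.2, 27.2, 19.9, 0.0 cfs.
ΣQ_DR = 386.9 cfs.
With Δt = 2 h = 7200 s, V = ΣQ_DR · Δt = 386.9 × 7200 = 2.79 × 10^6 ft³ = 64.0 acre-ft.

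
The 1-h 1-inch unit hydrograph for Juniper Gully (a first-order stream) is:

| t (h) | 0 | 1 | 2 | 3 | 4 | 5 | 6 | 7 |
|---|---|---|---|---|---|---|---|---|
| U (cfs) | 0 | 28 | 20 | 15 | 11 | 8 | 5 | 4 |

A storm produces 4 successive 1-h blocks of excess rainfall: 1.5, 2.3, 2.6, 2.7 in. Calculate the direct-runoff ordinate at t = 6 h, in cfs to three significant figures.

Q ≈ 95.0 cfs

By discrete convolution, Q_j = Σ (P_i / 1 in) · U_{j−i}.
At t = 6 h (j=6): Q = (1.5/1)·5 + (2.3/1)·8 + (2.6/1)·11 + (2.7/1)·15 = 95.0 cfs.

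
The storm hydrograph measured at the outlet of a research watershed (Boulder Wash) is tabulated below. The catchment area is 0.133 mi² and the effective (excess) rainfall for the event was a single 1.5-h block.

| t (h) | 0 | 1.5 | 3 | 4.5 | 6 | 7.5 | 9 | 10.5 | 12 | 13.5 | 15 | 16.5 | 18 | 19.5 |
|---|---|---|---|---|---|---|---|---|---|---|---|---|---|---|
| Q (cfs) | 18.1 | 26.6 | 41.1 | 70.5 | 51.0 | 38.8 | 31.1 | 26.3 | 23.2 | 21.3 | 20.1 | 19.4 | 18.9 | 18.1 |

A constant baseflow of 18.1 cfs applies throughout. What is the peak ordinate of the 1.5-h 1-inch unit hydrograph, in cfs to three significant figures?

Direct runoff: 0.0, 8.5, 23.0, 52.4, 32.9, 20.7, 13.0, 8.2, 5.1, 3.2, 2.0, 1.3, 0.8, 0.0 cfs; ΣQ_DR = 171.1 cfs, peak = 52.4 cfs.
Runoff depth d = ΣQ_DR·Δt / A = 171.1 × 5400 / (0.133 mi²) = 2.990 in.
The 1-inch UH is the DRH scaled by (1 in)/d, so U_p = 52.4 × 1/2.990 = 17.5 cfs.

U_p ≈ 17.5 cfs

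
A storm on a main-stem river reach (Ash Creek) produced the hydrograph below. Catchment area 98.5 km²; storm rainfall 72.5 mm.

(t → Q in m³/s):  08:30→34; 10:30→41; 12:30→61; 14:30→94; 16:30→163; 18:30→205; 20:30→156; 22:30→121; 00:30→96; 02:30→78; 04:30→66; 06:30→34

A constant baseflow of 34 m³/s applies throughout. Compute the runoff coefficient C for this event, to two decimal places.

ΣQ_DR = 741.0 m³/s; V = ΣQ_DR·Δt = 5.335 × 10^6 m³.
Runoff depth d = V / A = 54.16 mm.
C = d / P = 54.16 / 72.5 = 0.75.

C ≈ 0.75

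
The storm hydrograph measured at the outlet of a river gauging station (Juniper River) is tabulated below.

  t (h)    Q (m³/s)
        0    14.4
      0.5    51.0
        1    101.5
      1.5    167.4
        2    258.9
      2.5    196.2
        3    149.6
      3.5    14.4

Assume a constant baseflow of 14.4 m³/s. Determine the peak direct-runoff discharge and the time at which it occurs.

Subtracting baseflow gives direct-runoff ordinates: 0.0, 36.6, 87.1, 153.0, 244.5, 181.8, 135.2, 0.0 m³/s.
The maximum is 244.5 m³/s, occurring at the reading for t = 2 h.

Q_p = 244.5 m³/s at t = 2 h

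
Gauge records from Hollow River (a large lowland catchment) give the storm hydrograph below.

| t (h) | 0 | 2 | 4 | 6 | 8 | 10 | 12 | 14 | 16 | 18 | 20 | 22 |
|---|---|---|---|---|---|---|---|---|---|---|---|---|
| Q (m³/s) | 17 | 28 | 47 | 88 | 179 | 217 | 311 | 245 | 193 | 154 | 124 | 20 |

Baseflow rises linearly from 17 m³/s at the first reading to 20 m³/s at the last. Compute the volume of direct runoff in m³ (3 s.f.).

Direct-runoff ordinates (Q − Q_b): 0.00, 10.73, 29.45, 70.18, 160.91, 198.64, 292.36, 226.09, 173.82, 134.55, 104.27, 0.00 m³/s.
ΣQ_DR = 1401 m³/s.
With Δt = 2 h = 7200 s, V = ΣQ_DR · Δt = 1401 × 7200 = 1.01 × 10^7 m³.

V ≈ 1.01 × 10^7 m³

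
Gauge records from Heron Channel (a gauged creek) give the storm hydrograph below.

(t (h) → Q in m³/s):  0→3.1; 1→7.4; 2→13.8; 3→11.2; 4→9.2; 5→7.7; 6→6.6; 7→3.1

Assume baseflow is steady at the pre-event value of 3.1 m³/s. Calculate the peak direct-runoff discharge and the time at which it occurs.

Q_p = 10.7 m³/s at t = 2 h

Subtracting baseflow gives direct-runoff ordinates: 0.0, 4.3, 10.7, 8.1, 6.1, 4.6, 3.5, 0.0 m³/s.
The maximum is 10.7 m³/s, occurring at the reading for t = 2 h.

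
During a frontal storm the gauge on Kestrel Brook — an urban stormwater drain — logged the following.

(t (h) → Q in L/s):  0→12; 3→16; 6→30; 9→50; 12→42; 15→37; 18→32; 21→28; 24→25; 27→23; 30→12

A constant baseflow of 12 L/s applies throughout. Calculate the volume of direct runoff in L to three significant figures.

V ≈ 1.89 × 10^6 L

Direct-runoff ordinates (Q − Q_b): 0.0, 4.0, 18.0, 38.0, 30.0, 25.0, 20.0, 16.0, 13.0, 11.0, 0.0 L/s.
ΣQ_DR = 175.0 L/s.
With Δt = 3 h = 10800 s, V = ΣQ_DR · Δt = 175.0 × 10800 = 1.89 × 10^6 L.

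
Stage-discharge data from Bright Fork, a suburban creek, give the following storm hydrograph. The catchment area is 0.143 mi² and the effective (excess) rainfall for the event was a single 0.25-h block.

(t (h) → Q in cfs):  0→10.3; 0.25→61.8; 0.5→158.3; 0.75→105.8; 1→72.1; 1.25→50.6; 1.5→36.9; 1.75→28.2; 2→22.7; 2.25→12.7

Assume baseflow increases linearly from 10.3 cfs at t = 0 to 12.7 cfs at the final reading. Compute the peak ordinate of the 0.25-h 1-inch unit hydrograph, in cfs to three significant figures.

U_p ≈ 122 cfs

Direct runoff: 0.00, 51.23, 147.47, 94.70, 60.73, 38.97, 25.00, 16.03, 10.27, 0.00 cfs; ΣQ_DR = 444.4 cfs, peak = 147.47 cfs.
Runoff depth d = ΣQ_DR·Δt / A = 444.4 × 900 / (0.143 mi²) = 1.204 in.
The 1-inch UH is the DRH scaled by (1 in)/d, so U_p = 147.47 × 1/1.204 = 122 cfs.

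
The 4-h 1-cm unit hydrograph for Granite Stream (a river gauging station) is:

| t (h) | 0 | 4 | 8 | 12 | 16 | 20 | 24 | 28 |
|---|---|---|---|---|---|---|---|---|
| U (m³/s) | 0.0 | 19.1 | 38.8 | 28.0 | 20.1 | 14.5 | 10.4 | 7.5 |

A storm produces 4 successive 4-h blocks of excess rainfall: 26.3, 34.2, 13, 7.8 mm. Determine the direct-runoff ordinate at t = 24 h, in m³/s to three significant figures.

By discrete convolution, Q_j = Σ (P_i / 10 mm) · U_{j−i}.
At t = 24 h (j=6): Q = (26.3/10)·10.4 + (34.2/10)·14.5 + (13/10)·20.1 + (7.8/10)·28.0 = 125 m³/s.

Q ≈ 125 m³/s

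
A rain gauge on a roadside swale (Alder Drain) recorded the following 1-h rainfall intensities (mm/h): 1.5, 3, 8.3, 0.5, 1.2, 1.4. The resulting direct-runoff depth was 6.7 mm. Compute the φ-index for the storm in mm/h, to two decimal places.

Only the 2 blocks with intensity above φ contribute runoff: 3, 8.3 mm/h.
Σ(I−φ)·Δt = d  ⇒  (3+8.3 − 2φ)·1 = 6.7
φ = (11.30 − 6.7/1) / 2 = 2.30 mm/h.

φ ≈ 2.30 mm/h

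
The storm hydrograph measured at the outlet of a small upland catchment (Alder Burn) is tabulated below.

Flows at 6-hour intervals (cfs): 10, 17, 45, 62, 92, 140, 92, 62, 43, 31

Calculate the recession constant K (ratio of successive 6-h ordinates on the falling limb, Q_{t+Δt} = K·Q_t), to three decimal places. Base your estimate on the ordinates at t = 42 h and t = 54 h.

K ≈ 0.707

Using the recession-limb readings at t = 42 h and t = 54 h: Q falls from 62 to 31 cfs over 2 intervals.
K = (Q₂/Q₁)^(1/2) = (31/62)^(1/2) = 0.707.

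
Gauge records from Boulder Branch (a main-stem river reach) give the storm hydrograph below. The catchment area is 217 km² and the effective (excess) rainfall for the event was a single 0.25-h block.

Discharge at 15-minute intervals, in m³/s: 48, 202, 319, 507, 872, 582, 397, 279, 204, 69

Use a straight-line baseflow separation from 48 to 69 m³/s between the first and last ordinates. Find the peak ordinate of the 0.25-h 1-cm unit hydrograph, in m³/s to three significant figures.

U_p ≈ 679 m³/s

Direct runoff: 0.00, 151.67, 266.33, 452.00, 814.67, 522.33, 335.00, 214.67, 137.33, 0.00 m³/s; ΣQ_DR = 2894 m³/s, peak = 814.67 m³/s.
Runoff depth d = ΣQ_DR·Δt / A = 2894 × 900 / (217 km²) = 12.00 mm.
The 1-cm UH is the DRH scaled by (10 mm)/d, so U_p = 814.67 × 10/12.00 = 679 m³/s.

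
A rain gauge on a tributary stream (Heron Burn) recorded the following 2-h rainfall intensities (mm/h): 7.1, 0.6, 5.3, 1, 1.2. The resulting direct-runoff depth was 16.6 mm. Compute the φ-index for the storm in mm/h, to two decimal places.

Only the 2 blocks with intensity above φ contribute runoff: 7.1, 5.3 mm/h.
Σ(I−φ)·Δt = d  ⇒  (7.1+5.3 − 2φ)·2 = 16.6
φ = (12.40 − 16.6/2) / 2 = 2.05 mm/h.

φ ≈ 2.05 mm/h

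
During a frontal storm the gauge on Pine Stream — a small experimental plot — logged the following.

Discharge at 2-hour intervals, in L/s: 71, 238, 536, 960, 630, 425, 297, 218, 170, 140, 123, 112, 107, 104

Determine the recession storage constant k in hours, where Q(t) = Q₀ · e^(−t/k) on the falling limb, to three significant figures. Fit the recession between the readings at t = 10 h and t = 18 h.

k ≈ 7.20 h

On the falling limb, Q drops from 425 to 140 L/s between t = 10 h and t = 18 h (Δt = 8 h).
k = −Δt / ln(Q₂/Q₁) = −8 / ln(140/425) = 7.20 h.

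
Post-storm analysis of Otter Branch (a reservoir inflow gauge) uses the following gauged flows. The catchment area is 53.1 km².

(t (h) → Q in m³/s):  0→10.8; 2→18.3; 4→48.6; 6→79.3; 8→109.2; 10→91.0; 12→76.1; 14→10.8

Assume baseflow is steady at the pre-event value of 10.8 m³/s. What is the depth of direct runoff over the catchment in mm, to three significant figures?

d ≈ 48.5 mm

Direct runoff: 0.0, 7.5, 37.8, 68.5, 98.4, 80.2, 65.3, 0.0 m³/s; ΣQ_DR = 357.7 m³/s.
V = ΣQ_DR · Δt = 357.7 × 7200 s = 2.575 × 10^6 m³.
Over A = 53.1 km², depth = V / A = 48.5 mm.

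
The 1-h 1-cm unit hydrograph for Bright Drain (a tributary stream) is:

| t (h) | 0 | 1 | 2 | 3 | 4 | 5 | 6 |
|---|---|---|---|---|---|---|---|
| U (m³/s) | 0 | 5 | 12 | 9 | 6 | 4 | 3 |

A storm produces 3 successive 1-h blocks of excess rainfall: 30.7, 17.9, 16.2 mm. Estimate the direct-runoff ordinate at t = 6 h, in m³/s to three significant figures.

By discrete convolution, Q_j = Σ (P_i / 10 mm) · U_{j−i}.
At t = 6 h (j=6): Q = (30.7/10)·3 + (17.9/10)·4 + (16.2/10)·6 = 26.1 m³/s.

Q ≈ 26.1 m³/s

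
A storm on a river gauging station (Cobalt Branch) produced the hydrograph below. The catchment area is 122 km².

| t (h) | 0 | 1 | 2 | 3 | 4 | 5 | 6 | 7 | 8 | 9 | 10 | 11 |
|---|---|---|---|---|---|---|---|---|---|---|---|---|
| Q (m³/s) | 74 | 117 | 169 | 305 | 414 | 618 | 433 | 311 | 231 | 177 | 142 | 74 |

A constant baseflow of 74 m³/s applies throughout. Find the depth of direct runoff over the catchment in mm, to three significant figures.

Direct runoff: 0.0, 43.0, 95.0, 231.0, 340.0, 544.0, 359.0, 237.0, 157.0, 103.0, 68.0, 0.0 m³/s; ΣQ_DR = 2177 m³/s.
V = ΣQ_DR · Δt = 2177 × 3600 s = 7.837 × 10^6 m³.
Over A = 122 km², depth = V / A = 64.2 mm.

d ≈ 64.2 mm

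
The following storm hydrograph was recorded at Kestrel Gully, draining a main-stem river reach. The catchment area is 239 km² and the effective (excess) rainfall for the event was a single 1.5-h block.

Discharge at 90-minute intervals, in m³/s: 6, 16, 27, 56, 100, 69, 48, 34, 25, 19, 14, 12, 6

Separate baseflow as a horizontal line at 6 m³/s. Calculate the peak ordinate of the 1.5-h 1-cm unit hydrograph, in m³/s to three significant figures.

Direct runoff: 0.0, 10.0, 21.0, 50.0, 94.0, 63.0, 42.0, 28.0, 19.0, 13.0, 8.0, 6.0, 0.0 m³/s; ΣQ_DR = 354.0 m³/s, peak = 94.0 m³/s.
Runoff depth d = ΣQ_DR·Δt / A = 354.0 × 5400 / (239 km²) = 7.998 mm.
The 1-cm UH is the DRH scaled by (10 mm)/d, so U_p = 94.0 × 10/7.998 = 118 m³/s.

U_p ≈ 118 m³/s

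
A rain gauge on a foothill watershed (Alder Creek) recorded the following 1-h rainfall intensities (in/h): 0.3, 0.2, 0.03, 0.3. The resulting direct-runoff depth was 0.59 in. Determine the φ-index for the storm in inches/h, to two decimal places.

φ ≈ 0.07 in/h

Only the 3 blocks with intensity above φ contribute runoff: 0.3, 0.2, 0.3 in/h.
Σ(I−φ)·Δt = d  ⇒  (0.3+0.2+0.3 − 3φ)·1 = 0.59
φ = (0.8000 − 0.59/1) / 3 = 0.07 in/h.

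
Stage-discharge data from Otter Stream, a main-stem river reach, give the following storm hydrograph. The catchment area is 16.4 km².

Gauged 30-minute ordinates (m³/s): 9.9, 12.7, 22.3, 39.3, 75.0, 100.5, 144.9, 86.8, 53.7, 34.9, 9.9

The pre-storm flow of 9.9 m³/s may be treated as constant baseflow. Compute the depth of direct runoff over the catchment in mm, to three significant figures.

d ≈ 52.8 mm

Direct runoff: 0.0, 2.8, 12.4, 29.4, 65.1, 90.6, 135.0, 76.9, 43.8, 25.0, 0.0 m³/s; ΣQ_DR = 481.0 m³/s.
V = ΣQ_DR · Δt = 481.0 × 1800 s = 8.658 × 10^5 m³.
Over A = 16.4 km², depth = V / A = 52.8 mm.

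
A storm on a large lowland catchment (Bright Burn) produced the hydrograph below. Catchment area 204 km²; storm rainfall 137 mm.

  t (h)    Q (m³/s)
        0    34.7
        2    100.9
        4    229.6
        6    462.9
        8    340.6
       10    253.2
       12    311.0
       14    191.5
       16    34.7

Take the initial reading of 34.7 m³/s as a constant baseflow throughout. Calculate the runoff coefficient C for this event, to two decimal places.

C ≈ 0.42

ΣQ_DR = 1647 m³/s; V = ΣQ_DR·Δt = 1.186 × 10^7 m³.
Runoff depth d = V / A = 58.12 mm.
C = d / P = 58.12 / 137 = 0.42.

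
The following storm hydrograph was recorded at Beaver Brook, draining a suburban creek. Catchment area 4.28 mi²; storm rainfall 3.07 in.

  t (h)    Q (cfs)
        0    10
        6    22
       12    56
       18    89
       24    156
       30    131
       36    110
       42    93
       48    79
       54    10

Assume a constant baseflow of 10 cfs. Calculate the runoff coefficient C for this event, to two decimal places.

ΣQ_DR = 656.0 cfs; V = ΣQ_DR·Δt = 1.417 × 10^7 ft³.
Runoff depth d = V / A = 1.425 in.
C = d / P = 1.425 / 3.07 = 0.46.

C ≈ 0.46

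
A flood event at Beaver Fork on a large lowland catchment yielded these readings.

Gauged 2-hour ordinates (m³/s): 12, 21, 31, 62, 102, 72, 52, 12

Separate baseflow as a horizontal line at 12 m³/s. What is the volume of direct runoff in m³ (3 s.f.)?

V ≈ 1.93 × 10^6 m³

Direct-runoff ordinates (Q − Q_b): 0.0, 9.0, 19.0, 50.0, 90.0, 60.0, 40.0, 0.0 m³/s.
ΣQ_DR = 268.0 m³/s.
With Δt = 2 h = 7200 s, V = ΣQ_DR · Δt = 268.0 × 7200 = 1.93 × 10^6 m³.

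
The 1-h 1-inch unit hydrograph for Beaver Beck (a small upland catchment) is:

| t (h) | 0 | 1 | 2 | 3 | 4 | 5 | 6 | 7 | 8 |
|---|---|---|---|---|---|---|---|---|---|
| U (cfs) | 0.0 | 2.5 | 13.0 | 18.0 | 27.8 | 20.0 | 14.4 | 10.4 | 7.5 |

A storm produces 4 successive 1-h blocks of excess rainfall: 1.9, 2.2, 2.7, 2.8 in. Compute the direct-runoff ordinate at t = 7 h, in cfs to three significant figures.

Q ≈ 183 cfs

By discrete convolution, Q_j = Σ (P_i / 1 in) · U_{j−i}.
At t = 7 h (j=7): Q = (1.9/1)·10.4 + (2.2/1)·14.4 + (2.7/1)·20.0 + (2.8/1)·27.8 = 183 cfs.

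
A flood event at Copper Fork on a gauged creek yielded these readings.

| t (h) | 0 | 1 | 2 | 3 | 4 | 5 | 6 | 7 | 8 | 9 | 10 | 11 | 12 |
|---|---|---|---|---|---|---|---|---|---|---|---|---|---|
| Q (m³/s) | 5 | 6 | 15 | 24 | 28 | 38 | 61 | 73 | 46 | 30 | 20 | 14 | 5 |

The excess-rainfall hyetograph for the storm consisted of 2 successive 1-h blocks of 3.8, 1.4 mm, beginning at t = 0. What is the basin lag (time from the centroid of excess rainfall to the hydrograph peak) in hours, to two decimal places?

Centroid of excess rainfall: t_c = Σ P_i·t̄_i / ΣP_i = 0.7692 h (block centres at 0.5, 1.5 h).
Hydrograph peak occurs at t = 7 h, so basin lag t_L = 7 − 0.7692 = 6.23 h.

t_L ≈ 6.23 h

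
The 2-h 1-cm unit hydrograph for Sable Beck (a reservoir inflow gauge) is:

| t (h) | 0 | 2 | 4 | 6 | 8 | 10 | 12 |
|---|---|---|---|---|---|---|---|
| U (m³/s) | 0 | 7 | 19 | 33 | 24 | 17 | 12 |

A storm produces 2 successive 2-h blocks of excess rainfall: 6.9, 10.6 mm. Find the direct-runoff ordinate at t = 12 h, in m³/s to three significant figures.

Q ≈ 26.3 m³/s

By discrete convolution, Q_j = Σ (P_i / 10 mm) · U_{j−i}.
At t = 12 h (j=6): Q = (6.9/10)·12 + (10.6/10)·17 = 26.3 m³/s.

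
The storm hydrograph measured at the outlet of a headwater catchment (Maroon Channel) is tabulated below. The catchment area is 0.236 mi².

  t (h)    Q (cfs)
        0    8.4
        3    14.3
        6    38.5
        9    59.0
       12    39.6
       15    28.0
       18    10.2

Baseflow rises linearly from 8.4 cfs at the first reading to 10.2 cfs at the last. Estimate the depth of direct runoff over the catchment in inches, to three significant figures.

d ≈ 2.62 in

Direct runoff: 0.00, 5.60, 29.50, 49.70, 30.00, 18.10, 0.00 cfs; ΣQ_DR = 132.9 cfs.
V = ΣQ_DR · Δt = 132.9 × 10800 s = 1.435 × 10^6 ft³.
Over A = 0.236 mi², depth = V / A = 2.62 in.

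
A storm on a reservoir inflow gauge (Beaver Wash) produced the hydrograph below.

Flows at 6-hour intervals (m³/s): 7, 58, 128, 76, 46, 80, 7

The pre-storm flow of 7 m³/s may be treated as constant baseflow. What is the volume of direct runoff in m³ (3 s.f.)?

Direct-runoff ordinates (Q − Q_b): 0.0, 51.0, 121.0, 69.0, 39.0, 73.0, 0.0 m³/s.
ΣQ_DR = 353.0 m³/s.
With Δt = 6 h = 21600 s, V = ΣQ_DR · Δt = 353.0 × 21600 = 7.62 × 10^6 m³.

V ≈ 7.62 × 10^6 m³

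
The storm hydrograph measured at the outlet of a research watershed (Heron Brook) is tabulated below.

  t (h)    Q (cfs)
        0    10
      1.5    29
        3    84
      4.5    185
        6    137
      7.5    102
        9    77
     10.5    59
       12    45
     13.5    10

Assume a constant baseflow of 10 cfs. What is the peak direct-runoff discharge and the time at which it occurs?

Subtracting baseflow gives direct-runoff ordinates: 0.0, 19.0, 74.0, 175.0, 127.0, 92.0, 67.0, 49.0, 35.0, 0.0 cfs.
The maximum is 175.0 cfs, occurring at the reading for t = 4.5 h.

Q_p = 175.0 cfs at t = 4.5 h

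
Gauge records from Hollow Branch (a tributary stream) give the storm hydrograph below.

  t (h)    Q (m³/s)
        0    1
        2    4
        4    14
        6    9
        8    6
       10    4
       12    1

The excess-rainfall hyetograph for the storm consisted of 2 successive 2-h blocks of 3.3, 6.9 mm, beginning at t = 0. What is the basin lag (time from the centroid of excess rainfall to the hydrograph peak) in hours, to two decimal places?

t_L ≈ 1.65 h

Centroid of excess rainfall: t_c = Σ P_i·t̄_i / ΣP_i = 2.3529 h (block centres at 1, 3 h).
Hydrograph peak occurs at t = 4 h, so basin lag t_L = 4 − 2.3529 = 1.65 h.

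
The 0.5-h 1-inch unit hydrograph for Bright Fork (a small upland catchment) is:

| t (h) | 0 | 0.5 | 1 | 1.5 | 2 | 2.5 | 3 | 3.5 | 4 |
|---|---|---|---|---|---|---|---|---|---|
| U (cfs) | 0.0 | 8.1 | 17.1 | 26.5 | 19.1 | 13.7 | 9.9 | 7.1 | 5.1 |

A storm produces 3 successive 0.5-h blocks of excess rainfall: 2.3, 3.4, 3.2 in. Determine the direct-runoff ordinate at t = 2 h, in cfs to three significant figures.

Q ≈ 189 cfs

By discrete convolution, Q_j = Σ (P_i / 1 in) · U_{j−i}.
At t = 2 h (j=4): Q = (2.3/1)·19.1 + (3.4/1)·26.5 + (3.2/1)·17.1 = 189 cfs.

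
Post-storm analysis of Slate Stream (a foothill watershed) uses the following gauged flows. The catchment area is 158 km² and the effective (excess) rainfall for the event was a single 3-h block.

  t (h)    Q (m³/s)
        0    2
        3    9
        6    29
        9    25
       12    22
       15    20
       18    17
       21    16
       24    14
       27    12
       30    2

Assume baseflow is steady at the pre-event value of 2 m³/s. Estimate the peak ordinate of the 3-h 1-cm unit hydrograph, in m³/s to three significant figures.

U_p ≈ 27.1 m³/s

Direct runoff: 0.0, 7.0, 27.0, 23.0, 20.0, 18.0, 15.0, 14.0, 12.0, 10.0, 0.0 m³/s; ΣQ_DR = 146.0 m³/s, peak = 27.0 m³/s.
Runoff depth d = ΣQ_DR·Δt / A = 146.0 × 10800 / (158 km²) = 9.980 mm.
The 1-cm UH is the DRH scaled by (10 mm)/d, so U_p = 27.0 × 10/9.980 = 27.1 m³/s.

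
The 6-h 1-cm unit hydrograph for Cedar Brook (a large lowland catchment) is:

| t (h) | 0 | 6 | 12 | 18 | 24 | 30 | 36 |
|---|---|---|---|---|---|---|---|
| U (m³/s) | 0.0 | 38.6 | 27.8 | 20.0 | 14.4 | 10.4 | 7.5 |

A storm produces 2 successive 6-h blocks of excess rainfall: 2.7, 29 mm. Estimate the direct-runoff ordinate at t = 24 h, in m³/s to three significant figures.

Q ≈ 61.9 m³/s

By discrete convolution, Q_j = Σ (P_i / 10 mm) · U_{j−i}.
At t = 24 h (j=4): Q = (2.7/10)·14.4 + (29/10)·20.0 = 61.9 m³/s.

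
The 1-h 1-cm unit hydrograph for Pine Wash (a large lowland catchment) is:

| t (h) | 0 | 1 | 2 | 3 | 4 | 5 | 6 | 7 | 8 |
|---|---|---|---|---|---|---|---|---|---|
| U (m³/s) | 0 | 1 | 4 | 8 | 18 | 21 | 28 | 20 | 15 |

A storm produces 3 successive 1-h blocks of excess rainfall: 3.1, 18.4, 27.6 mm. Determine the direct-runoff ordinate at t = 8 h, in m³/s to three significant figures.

Q ≈ 119 m³/s

By discrete convolution, Q_j = Σ (P_i / 10 mm) · U_{j−i}.
At t = 8 h (j=8): Q = (3.1/10)·15 + (18.4/10)·20 + (27.6/10)·28 = 119 m³/s.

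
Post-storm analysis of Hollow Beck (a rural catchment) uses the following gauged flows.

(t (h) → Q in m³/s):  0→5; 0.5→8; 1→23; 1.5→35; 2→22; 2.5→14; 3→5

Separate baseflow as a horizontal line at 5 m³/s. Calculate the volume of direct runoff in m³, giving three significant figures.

V ≈ 1.39 × 10^5 m³

Direct-runoff ordinates (Q − Q_b): 0.0, 3.0, 18.0, 30.0, 17.0, 9.0, 0.0 m³/s.
ΣQ_DR = 77.00 m³/s.
With Δt = 0.5 h = 1800 s, V = ΣQ_DR · Δt = 77.00 × 1800 = 1.39 × 10^5 m³.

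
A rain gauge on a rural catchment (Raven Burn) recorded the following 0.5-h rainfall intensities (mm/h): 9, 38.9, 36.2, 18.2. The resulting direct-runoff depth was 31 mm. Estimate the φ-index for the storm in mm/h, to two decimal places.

φ ≈ 10.43 mm/h

Only the 3 blocks with intensity above φ contribute runoff: 38.9, 36.2, 18.2 mm/h.
Σ(I−φ)·Δt = d  ⇒  (38.9+36.2+18.2 − 3φ)·0.5 = 31
φ = (93.30 − 31/0.5) / 3 = 10.43 mm/h.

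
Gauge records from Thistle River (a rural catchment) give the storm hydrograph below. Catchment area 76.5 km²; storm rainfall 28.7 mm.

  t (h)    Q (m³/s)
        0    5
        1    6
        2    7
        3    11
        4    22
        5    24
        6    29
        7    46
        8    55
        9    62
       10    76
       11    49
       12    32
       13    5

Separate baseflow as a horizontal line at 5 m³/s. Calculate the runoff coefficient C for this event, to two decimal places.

ΣQ_DR = 359.0 m³/s; V = ΣQ_DR·Δt = 1.292 × 10^6 m³.
Runoff depth d = V / A = 16.89 mm.
C = d / P = 16.89 / 28.7 = 0.59.

C ≈ 0.59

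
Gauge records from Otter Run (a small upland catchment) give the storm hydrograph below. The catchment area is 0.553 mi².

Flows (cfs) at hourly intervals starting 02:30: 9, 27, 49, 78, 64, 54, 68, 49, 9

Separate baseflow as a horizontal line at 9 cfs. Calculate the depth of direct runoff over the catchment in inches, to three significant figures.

d ≈ 0.913 in

Direct runoff: 0.0, 18.0, 40.0, 69.0, 55.0, 45.0, 59.0, 40.0, 0.0 cfs; ΣQ_DR = 326.0 cfs.
V = ΣQ_DR · Δt = 326.0 × 3600 s = 1.174 × 10^6 ft³.
Over A = 0.553 mi², depth = V / A = 0.913 in.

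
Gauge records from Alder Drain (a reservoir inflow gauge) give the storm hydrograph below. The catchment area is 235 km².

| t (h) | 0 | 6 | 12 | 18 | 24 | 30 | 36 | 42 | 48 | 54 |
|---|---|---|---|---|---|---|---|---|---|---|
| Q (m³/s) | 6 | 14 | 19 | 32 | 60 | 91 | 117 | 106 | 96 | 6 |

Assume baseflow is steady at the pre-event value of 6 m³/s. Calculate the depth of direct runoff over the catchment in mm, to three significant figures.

d ≈ 44.8 mm

Direct runoff: 0.0, 8.0, 13.0, 26.0, 54.0, 85.0, 111.0, 100.0, 90.0, 0.0 m³/s; ΣQ_DR = 487.0 m³/s.
V = ΣQ_DR · Δt = 487.0 × 21600 s = 1.052 × 10^7 m³.
Over A = 235 km², depth = V / A = 44.8 mm.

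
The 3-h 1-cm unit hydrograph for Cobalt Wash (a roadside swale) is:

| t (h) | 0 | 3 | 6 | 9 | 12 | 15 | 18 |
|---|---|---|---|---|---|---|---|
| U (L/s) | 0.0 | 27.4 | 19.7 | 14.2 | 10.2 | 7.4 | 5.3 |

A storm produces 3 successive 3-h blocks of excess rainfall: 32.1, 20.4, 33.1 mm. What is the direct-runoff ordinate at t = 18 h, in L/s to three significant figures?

By discrete convolution, Q_j = Σ (P_i / 10 mm) · U_{j−i}.
At t = 18 h (j=6): Q = (32.1/10)·5.3 + (20.4/10)·7.4 + (33.1/10)·10.2 = 65.9 L/s.

Q ≈ 65.9 L/s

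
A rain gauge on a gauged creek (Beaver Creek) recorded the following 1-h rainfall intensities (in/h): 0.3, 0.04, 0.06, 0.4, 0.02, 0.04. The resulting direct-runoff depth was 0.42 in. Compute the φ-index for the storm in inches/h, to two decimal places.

φ ≈ 0.14 in/h

Only the 2 blocks with intensity above φ contribute runoff: 0.3, 0.4 in/h.
Σ(I−φ)·Δt = d  ⇒  (0.3+0.4 − 2φ)·1 = 0.42
φ = (0.7000 − 0.42/1) / 2 = 0.14 in/h.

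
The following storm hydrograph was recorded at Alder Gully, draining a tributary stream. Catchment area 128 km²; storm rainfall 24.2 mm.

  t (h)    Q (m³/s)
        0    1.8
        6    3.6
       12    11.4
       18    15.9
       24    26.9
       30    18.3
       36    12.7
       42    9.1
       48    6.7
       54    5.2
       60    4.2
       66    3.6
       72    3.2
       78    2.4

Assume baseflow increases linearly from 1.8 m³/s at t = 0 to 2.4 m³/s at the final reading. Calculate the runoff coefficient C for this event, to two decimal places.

C ≈ 0.67

ΣQ_DR = 95.60 m³/s; V = ΣQ_DR·Δt = 2.065 × 10^6 m³.
Runoff depth d = V / A = 16.13 mm.
C = d / P = 16.13 / 24.2 = 0.67.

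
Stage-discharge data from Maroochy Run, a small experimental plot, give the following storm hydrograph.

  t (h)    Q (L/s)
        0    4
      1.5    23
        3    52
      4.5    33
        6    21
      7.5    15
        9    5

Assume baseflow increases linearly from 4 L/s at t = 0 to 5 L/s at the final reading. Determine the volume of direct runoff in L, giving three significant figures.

V ≈ 6.56 × 10^5 L

Direct-runoff ordinates (Q − Q_b): 0.00, 18.83, 47.67, 28.50, 16.33, 10.17, 0.00 L/s.
ΣQ_DR = 121.5 L/s.
With Δt = 1.5 h = 5400 s, V = ΣQ_DR · Δt = 121.5 × 5400 = 6.56 × 10^5 L.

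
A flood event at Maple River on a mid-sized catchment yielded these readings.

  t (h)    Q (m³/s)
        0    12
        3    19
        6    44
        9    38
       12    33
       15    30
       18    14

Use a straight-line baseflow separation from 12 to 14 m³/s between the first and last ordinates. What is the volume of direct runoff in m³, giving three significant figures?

V ≈ 1.07 × 10^6 m³

Direct-runoff ordinates (Q − Q_b): 0.00, 6.67, 31.33, 25.00, 19.67, 16.33, 0.00 m³/s.
ΣQ_DR = 99.00 m³/s.
With Δt = 3 h = 10800 s, V = ΣQ_DR · Δt = 99.00 × 10800 = 1.07 × 10^6 m³.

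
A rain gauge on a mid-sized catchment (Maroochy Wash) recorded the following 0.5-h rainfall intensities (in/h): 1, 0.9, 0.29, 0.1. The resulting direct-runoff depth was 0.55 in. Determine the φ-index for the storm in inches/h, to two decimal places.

φ ≈ 0.40 in/h

Only the 2 blocks with intensity above φ contribute runoff: 1, 0.9 in/h.
Σ(I−φ)·Δt = d  ⇒  (1+0.9 − 2φ)·0.5 = 0.55
φ = (1.900 − 0.55/0.5) / 2 = 0.40 in/h.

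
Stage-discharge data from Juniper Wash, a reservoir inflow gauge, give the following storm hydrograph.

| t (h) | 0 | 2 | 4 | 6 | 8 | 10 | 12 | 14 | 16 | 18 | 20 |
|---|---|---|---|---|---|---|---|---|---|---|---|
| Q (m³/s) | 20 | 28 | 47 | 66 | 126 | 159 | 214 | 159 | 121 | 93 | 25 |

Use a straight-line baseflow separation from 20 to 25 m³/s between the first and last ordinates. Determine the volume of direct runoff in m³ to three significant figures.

Direct-runoff ordinates (Q − Q_b): 0.00, 7.50, 26.00, 44.50, 104.00, 136.50, 191.00, 135.50, 97.00, 68.50, 0.00 m³/s.
ΣQ_DR = 810.5 m³/s.
With Δt = 2 h = 7200 s, V = ΣQ_DR · Δt = 810.5 × 7200 = 5.84 × 10^6 m³.

V ≈ 5.84 × 10^6 m³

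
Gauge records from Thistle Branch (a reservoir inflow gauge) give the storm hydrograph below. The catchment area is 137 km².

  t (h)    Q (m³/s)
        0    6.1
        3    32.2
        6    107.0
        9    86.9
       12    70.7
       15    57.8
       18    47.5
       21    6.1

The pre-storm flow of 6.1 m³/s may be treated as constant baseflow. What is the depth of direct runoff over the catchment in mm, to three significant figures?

d ≈ 28.8 mm

Direct runoff: 0.0, 26.1, 100.9, 80.8, 64.6, 51.7, 41.4, 0.0 m³/s; ΣQ_DR = 365.5 m³/s.
V = ΣQ_DR · Δt = 365.5 × 10800 s = 3.947 × 10^6 m³.
Over A = 137 km², depth = V / A = 28.8 mm.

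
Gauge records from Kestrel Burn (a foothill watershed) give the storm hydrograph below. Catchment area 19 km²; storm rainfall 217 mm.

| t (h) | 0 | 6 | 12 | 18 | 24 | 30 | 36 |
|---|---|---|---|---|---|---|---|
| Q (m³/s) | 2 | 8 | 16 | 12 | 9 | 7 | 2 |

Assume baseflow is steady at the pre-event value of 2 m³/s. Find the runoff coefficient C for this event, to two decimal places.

ΣQ_DR = 42.00 m³/s; V = ΣQ_DR·Δt = 9.072 × 10^5 m³.
Runoff depth d = V / A = 47.75 mm.
C = d / P = 47.75 / 217 = 0.22.

C ≈ 0.22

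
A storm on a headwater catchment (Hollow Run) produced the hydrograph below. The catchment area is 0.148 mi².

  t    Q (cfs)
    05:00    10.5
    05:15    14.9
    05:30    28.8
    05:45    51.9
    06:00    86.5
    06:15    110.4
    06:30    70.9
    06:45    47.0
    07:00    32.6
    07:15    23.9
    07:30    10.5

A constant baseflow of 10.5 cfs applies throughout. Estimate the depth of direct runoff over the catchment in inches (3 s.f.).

d ≈ 0.975 in

Direct runoff: 0.0, 4.4, 18.3, 41.4, 76.0, 99.9, 60.4, 36.5, 22.1, 13.4, 0.0 cfs; ΣQ_DR = 372.4 cfs.
V = ΣQ_DR · Δt = 372.4 × 900 s = 3.352 × 10^5 ft³.
Over A = 0.148 mi², depth = V / A = 0.975 in.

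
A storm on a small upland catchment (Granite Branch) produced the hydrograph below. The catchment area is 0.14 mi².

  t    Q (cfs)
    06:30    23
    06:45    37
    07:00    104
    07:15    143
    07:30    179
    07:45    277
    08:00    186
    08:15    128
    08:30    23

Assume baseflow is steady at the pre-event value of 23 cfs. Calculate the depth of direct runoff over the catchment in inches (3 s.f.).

Direct runoff: 0.0, 14.0, 81.0, 120.0, 156.0, 254.0, 163.0, 105.0, 0.0 cfs; ΣQ_DR = 893.0 cfs.
V = ΣQ_DR · Δt = 893.0 × 900 s = 8.037 × 10^5 ft³.
Over A = 0.14 mi², depth = V / A = 2.47 in.

d ≈ 2.47 in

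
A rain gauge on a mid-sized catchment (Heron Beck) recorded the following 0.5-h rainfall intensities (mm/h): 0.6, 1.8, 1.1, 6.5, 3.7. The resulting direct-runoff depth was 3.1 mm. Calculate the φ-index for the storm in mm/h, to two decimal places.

Only the 2 blocks with intensity above φ contribute runoff: 6.5, 3.7 mm/h.
Σ(I−φ)·Δt = d  ⇒  (6.5+3.7 − 2φ)·0.5 = 3.1
φ = (10.20 − 3.1/0.5) / 2 = 2.00 mm/h.

φ ≈ 2.00 mm/h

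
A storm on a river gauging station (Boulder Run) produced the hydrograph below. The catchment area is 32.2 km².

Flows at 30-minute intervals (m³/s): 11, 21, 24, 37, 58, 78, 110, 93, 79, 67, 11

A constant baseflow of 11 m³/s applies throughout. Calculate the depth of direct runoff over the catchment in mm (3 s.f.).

d ≈ 26.2 mm

Direct runoff: 0.0, 10.0, 13.0, 26.0, 47.0, 67.0, 99.0, 82.0, 68.0, 56.0, 0.0 m³/s; ΣQ_DR = 468.0 m³/s.
V = ΣQ_DR · Δt = 468.0 × 1800 s = 8.424 × 10^5 m³.
Over A = 32.2 km², depth = V / A = 26.2 mm.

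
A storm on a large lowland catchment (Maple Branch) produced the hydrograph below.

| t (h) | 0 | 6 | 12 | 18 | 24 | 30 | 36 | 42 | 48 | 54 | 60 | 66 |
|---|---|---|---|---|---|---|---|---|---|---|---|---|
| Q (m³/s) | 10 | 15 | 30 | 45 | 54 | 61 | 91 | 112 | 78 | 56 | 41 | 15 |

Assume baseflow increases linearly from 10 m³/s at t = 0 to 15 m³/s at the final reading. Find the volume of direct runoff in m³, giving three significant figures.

Direct-runoff ordinates (Q − Q_b): 0.00, 4.55, 19.09, 33.64, 42.18, 48.73, 78.27, 98.82, 64.36, 41.91, 26.45, 0.00 m³/s.
ΣQ_DR = 458.0 m³/s.
With Δt = 6 h = 21600 s, V = ΣQ_DR · Δt = 458.0 × 21600 = 9.89 × 10^6 m³.

V ≈ 9.89 × 10^6 m³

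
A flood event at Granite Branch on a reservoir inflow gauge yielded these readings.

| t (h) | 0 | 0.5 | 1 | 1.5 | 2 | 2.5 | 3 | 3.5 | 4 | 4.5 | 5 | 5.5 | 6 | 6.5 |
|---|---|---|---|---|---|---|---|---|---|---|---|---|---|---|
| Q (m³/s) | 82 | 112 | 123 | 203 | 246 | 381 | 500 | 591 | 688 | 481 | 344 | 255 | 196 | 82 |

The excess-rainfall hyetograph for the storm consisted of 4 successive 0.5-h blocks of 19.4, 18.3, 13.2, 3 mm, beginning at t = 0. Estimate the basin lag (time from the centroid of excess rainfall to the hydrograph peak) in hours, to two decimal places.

Centroid of excess rainfall: t_c = Σ P_i·t̄_i / ΣP_i = 0.7481 h (block centres at 0.25, 0.75, 1.25, 1.75 h).
Hydrograph peak occurs at t = 4 h, so basin lag t_L = 4 − 0.7481 = 3.25 h.

t_L ≈ 3.25 h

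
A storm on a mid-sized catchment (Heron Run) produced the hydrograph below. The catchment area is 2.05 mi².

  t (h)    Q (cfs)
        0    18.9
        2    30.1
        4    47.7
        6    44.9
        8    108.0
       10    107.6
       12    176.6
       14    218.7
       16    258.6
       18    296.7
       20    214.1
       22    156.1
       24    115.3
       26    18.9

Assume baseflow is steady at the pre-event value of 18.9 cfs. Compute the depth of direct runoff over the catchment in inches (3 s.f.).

d ≈ 2.34 in

Direct runoff: 0.0, 11.2, 28.8, 26.0, 89.1, 88.7, 157.7, 199.8, 239.7, 277.8, 195.2, 137.2, 96.4, 0.0 cfs; ΣQ_DR = 1548 cfs.
V = ΣQ_DR · Δt = 1548 × 7200 s = 1.114 × 10^7 ft³.
Over A = 2.05 mi², depth = V / A = 2.34 in.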